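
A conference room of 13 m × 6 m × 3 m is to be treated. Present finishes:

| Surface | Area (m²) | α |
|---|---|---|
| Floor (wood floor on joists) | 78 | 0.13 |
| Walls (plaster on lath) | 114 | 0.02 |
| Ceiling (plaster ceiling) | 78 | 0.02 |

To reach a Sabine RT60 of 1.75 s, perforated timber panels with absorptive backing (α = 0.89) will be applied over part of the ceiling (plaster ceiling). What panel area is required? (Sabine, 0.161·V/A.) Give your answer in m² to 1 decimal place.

8.7

Total absorption A₁ = 78*0.13 + 114*0.02 + 78*0.02
  = 10.140 + 2.280 + 1.560 = 13.980 m² sabins.
V = 234 m³. Target absorption A₂ = 0.161 × 234 / 1.75 = 21.528 sabins.
ΔA needed = 21.528 − 13.980 = 7.548 sabins.
Each m² of panel replacing the ceiling (plaster ceiling) adds (0.89 − 0.02) = 0.87 sabins.
Area = ΔA/Δα = 7.548/0.87 = 8.7 m².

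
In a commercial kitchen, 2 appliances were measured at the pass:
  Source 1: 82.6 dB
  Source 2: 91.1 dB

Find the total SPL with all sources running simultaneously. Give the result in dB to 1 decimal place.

91.7 dB

Σ 10^(Lᵢ/10) = 1.47e+09.
L_total = 10·log₁₀(1.47e+09) = 91.7 dB.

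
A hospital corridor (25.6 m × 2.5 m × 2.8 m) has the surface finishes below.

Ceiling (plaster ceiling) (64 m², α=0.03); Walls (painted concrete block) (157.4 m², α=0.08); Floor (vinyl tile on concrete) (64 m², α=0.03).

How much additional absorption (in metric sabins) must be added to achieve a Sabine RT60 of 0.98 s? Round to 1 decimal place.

A₁ = Σ Sᵢαᵢ = 64*0.03 + 157.4*0.08 + 64*0.03 = 16.432 sabins.
Target A₂ = 0.161·179.2/0.98 = 29.440 sabins (V = 179.2 m³).
ΔA = A₂ − A₁ = 29.440 − 16.432 = 13.0 sabins.

13.0 sabins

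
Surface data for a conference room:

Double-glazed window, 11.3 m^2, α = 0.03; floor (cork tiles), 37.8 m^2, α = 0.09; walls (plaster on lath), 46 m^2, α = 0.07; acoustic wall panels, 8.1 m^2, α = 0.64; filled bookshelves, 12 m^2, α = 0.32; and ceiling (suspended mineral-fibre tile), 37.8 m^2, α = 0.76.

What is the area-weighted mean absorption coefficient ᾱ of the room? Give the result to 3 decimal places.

0.292

S = Σ Sᵢ = 11.3 + 37.8 + 46 + 8.1 + 12 + 37.8 = 153.0 m^2.
A = 11.3·0.03 + 37.8·0.09 + 46·0.07 + 8.1·0.64 + 12·0.32 + 37.8·0.76 = 44.713 sabins.
ᾱ = 44.713 / 153.0 = 0.292.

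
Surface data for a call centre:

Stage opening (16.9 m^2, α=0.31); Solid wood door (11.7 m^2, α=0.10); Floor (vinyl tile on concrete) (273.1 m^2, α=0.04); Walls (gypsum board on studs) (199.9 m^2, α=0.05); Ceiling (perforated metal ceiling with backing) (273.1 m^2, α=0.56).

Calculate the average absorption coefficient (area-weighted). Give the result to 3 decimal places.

0.233

Total surface area S = 774.7 m^2.
Weighted sum Σ Sα = 180.264.
ᾱ = A/S = 0.233.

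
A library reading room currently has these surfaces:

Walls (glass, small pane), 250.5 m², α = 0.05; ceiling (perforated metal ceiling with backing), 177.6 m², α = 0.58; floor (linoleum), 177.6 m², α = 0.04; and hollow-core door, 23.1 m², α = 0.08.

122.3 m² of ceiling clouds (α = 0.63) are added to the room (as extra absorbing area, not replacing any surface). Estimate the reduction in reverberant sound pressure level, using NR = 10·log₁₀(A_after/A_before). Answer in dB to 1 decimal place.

2.1 dB

Total absorption A_before = 250.5·0.05 + 177.6·0.58 + 177.6·0.04 + 23.1·0.08
  = 12.525 + 103.008 + 7.104 + 1.848 = 124.485 m² sabins.
Treatment contributes 122.3·0.63 = 77.049 sabins.
A_after = 124.485 + 77.049 = 201.534 sabins.
NR = 10·log₁₀(201.534/124.485) = 2.1 dB.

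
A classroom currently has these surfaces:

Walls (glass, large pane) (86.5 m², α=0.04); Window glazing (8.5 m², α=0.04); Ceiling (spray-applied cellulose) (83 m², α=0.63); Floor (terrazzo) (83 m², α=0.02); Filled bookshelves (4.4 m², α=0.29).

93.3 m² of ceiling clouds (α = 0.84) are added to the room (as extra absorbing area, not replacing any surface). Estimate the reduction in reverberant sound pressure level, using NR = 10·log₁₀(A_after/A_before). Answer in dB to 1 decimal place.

A_before = Σ Sᵢαᵢ = 86.5·0.04 + 8.5·0.04 + 83·0.63 + 83·0.02 + 4.4·0.29 = 59.026 sabins.
Treatment contributes 93.3·0.84 = 78.372 sabins.
A_after = 59.026 + 78.372 = 137.398 sabins.
Reduction = 10 log₁₀(A_after/A_before) = 10 log₁₀(2.3278) = 3.7 dB.

3.7 dB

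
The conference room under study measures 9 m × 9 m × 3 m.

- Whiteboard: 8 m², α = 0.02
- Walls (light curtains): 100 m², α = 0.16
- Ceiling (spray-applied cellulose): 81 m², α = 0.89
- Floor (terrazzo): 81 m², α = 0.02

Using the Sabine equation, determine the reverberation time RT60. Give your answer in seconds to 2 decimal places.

Summing Sᵢαᵢ: 0.160 + 16.000 + 72.090 + 1.620 → A = 89.870 sabins.
Volume V = 9 × 9 × 3 = 243 m³.
Sabine: RT60 = 0.161 × 243 / 89.870 = 0.44 s.

0.44 seconds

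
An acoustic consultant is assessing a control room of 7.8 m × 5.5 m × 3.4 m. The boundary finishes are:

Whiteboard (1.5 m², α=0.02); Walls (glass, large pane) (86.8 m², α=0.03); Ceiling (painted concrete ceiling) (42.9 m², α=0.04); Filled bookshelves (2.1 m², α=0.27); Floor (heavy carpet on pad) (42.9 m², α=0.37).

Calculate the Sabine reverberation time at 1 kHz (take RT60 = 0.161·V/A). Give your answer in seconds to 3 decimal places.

1.130 s

Equivalent absorption area: A = 1.5·0.02 + 86.8·0.03 + 42.9·0.04 + 2.1·0.27 + 42.9·0.37 = 20.790 m².
Room volume: 145.86 m³.
Sabine: RT60 = 0.161 × 145.86 / 20.790 = 1.130 s.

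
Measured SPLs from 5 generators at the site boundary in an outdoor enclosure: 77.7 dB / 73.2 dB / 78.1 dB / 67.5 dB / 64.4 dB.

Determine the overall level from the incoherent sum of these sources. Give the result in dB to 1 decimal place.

Σ 10^(Lᵢ/10) = 1.527e+08.
Combined level = 10 log₁₀(1.527e+08) = 81.8 dB.

81.8 dB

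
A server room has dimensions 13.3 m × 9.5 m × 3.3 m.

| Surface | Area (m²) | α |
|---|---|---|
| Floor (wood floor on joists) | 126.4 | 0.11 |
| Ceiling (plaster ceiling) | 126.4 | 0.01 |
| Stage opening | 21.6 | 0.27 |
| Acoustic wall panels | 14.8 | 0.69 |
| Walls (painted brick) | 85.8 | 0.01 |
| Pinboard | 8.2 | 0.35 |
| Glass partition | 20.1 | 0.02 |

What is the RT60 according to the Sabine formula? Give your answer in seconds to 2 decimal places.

1.90 sec

Summing Sᵢαᵢ: 13.904 + 1.264 + 5.832 + 10.212 + 0.858 + 2.870 + 0.402 → A = 35.342 sabins.
Volume V = 13.3 × 9.5 × 3.3 = 416.955 m³.
T = 0.161 V/A = 0.161·416.955/35.342 = 1.90 s.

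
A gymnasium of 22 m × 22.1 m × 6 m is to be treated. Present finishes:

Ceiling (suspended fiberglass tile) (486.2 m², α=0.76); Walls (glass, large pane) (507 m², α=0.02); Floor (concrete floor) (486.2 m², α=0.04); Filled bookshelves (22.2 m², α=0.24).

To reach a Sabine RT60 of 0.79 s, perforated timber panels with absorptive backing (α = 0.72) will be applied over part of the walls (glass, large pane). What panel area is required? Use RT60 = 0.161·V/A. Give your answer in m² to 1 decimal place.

Equivalent absorption area: A₁ = 486.2·0.76 + 507·0.02 + 486.2·0.04 + 22.2·0.24 = 404.428 m².
Required A₂ = 0.161·2917.2/0.79 = 594.518 sabins.
ΔA needed = 594.518 − 404.428 = 190.090 sabins.
Each m² of panel replacing the walls (glass, large pane) adds (0.72 − 0.02) = 0.70 sabins.
Area = ΔA/Δα = 190.090/0.70 = 271.6 m².

271.6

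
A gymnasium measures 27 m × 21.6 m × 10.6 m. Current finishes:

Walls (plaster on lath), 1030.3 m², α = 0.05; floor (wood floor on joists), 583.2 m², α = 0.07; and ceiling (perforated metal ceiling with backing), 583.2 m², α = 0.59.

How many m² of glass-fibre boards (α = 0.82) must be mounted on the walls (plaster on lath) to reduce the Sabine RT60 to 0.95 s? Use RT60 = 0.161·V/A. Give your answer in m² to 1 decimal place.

A₁ = Σ Sᵢαᵢ = 1030.3*0.05 + 583.2*0.07 + 583.2*0.59 = 436.427 sabins.
Required A₂ = 0.161·6181.92/0.95 = 1047.673 sabins.
ΔA needed = 1047.673 − 436.427 = 611.246 sabins.
Net gain per m²: Δα = 0.82 − 0.05 = 0.77.
Area = ΔA/Δα = 611.246/0.77 = 793.8 m².

793.8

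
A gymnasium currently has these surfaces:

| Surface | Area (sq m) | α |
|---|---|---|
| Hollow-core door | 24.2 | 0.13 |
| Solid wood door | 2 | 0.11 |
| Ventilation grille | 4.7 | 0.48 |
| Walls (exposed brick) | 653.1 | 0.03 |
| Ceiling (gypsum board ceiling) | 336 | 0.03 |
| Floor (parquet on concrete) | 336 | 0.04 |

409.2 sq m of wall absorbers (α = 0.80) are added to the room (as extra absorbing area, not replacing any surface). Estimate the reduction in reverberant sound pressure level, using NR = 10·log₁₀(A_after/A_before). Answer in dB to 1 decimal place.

8.9 dB

Summing Sᵢαᵢ: 3.146 + 0.220 + 2.256 + 19.593 + 10.080 + 13.440 → A_before = 48.735 sabins.
Added absorption = 409.2 × 0.80 = 327.360 sabins.
A_after = 48.735 + 327.360 = 376.095 sabins.
Reduction = 10 log₁₀(A_after/A_before) = 10 log₁₀(7.7171) = 8.9 dB.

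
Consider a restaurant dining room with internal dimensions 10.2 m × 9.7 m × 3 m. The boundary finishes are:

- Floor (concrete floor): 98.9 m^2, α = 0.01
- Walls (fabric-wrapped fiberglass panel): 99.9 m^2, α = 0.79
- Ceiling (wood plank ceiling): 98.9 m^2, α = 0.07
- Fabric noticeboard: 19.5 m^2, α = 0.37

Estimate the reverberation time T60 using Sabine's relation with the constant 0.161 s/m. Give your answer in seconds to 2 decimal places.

0.51 s

Total absorption A = 98.9*0.01 + 99.9*0.79 + 98.9*0.07 + 19.5*0.37
  = 0.989 + 78.921 + 6.923 + 7.215 = 94.048 m^2 sabins.
V = 10.2·9.7·3 = 296.82 m³.
RT60 = 0.161 · V / A = 0.161 × 296.82 / 94.048 = 0.51 s.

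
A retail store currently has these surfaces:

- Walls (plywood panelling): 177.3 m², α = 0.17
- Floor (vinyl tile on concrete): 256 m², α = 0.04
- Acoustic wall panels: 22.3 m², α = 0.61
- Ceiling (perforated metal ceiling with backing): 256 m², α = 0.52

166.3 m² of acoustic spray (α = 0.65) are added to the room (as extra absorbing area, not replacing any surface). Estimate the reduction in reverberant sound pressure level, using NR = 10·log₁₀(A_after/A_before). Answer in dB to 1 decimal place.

2.0 dB

Total absorption A_before = 177.3×0.17 + 256×0.04 + 22.3×0.61 + 256×0.52
  = 30.141 + 10.240 + 13.603 + 133.120 = 187.104 m² sabins.
Added absorption = 166.3 × 0.65 = 108.095 sabins.
New total A_after = 295.199 sabins.
NR = 10·log₁₀(295.199/187.104) = 2.0 dB.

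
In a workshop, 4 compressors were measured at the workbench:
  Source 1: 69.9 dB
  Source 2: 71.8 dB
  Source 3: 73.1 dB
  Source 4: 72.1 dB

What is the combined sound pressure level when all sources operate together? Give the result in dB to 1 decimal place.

77.9 dB

Σ 10^(Lᵢ/10) = 6.154e+07.
L_total = 10·log₁₀(6.154e+07) = 77.9 dB.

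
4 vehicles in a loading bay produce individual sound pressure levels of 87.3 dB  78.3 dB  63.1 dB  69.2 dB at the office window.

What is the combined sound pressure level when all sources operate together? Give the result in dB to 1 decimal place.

Σ 10^(Lᵢ/10) = 6.15e+08.
Back to dB: 10·log₁₀ Σ = 87.9 dB.

87.9 dB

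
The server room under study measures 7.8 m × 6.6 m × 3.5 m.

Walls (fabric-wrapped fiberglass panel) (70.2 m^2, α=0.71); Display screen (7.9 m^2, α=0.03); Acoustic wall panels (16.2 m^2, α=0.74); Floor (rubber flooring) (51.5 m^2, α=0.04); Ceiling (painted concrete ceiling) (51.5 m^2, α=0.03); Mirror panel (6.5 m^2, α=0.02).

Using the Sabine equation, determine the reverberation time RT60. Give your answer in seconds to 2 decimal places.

0.44 s

Total absorption A = 70.2*0.71 + 7.9*0.03 + 16.2*0.74 + 51.5*0.04 + 51.5*0.03 + 6.5*0.02
  = 49.842 + 0.237 + 11.988 + 2.060 + 1.545 + 0.130 = 65.802 m^2 sabins.
V = 7.8·6.6·3.5 = 180.18 m³.
RT60 = 0.161 · V / A = 0.161 × 180.18 / 65.802 = 0.44 s.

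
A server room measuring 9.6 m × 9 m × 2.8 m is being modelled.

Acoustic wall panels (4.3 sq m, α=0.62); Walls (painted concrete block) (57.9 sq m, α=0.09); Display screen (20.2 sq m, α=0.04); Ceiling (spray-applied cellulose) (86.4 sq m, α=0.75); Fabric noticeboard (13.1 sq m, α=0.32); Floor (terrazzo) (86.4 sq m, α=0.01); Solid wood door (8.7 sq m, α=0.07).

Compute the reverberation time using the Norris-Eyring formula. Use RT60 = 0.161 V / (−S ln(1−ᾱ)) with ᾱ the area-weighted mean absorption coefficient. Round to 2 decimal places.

S = Σ Sᵢ = 277.0 sq m.
Absorption A = 4.3·0.62 + 57.9·0.09 + 20.2·0.04 + 86.4·0.75 + 13.1·0.32 + 86.4·0.01 + 8.7·0.07 = 79.150 sabins.
Mean coefficient ᾱ = A/S = 0.2857.
Eyring denominator: −S ln(1−ᾱ) = 93.197.
V = 9.6 × 9 × 2.8 = 241.92 m³.
T = 0.161·V/[−S·ln(1−ᾱ)] = 0.161·241.92/93.197 = 0.42 s.

0.42 sec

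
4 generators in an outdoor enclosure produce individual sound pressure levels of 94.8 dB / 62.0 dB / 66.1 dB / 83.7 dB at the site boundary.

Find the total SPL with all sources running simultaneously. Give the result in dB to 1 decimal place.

95.1 dB

Σ 10^(Lᵢ/10) = 3.26e+09.
Back to dB: 10·log₁₀ Σ = 95.1 dB.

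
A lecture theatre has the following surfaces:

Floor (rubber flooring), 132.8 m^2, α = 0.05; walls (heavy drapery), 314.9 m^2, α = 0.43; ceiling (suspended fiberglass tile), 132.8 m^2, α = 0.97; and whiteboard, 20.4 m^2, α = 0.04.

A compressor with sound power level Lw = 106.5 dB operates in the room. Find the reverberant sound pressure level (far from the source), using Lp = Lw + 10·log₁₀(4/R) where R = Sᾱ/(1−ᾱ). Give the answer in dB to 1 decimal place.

85.6 dB

A = 271.679 sabins; S = 600.9 m^2.
ᾱ = 271.679/600.9 = 0.4521; R = Sᾱ/(1−ᾱ) = 271.679/(1−0.4521) = 495.855 m^2.
Lp = Lw + 10 log₁₀(4/R) = 106.5 -20.93 = 85.6 dB.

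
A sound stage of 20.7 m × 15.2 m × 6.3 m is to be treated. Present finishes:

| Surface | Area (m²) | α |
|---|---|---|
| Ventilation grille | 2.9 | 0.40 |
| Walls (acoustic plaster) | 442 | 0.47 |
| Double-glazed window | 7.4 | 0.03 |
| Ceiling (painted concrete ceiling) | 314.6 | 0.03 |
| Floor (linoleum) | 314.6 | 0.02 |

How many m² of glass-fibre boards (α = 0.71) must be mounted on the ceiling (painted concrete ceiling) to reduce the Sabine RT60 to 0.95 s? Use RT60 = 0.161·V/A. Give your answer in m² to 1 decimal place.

A₁ = Σ Sᵢαᵢ = 2.9*0.40 + 442*0.47 + 7.4*0.03 + 314.6*0.03 + 314.6*0.02 = 224.852 sabins.
V = 1982.232 m³. Target absorption A₂ = 0.161 × 1982.232 / 0.95 = 335.936 sabins.
Absorption to add: 335.936 − 224.852 = 111.084 sabins.
Net gain per m²: Δα = 0.71 − 0.03 = 0.68.
Panel area = 111.084 / 0.68 = 163.4 m².

163.4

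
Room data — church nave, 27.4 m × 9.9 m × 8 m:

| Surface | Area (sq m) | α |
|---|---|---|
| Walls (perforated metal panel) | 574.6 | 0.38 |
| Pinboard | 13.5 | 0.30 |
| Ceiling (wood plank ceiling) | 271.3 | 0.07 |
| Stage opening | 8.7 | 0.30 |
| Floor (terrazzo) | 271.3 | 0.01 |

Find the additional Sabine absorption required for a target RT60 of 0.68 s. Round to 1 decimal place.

Summing Sᵢαᵢ: 218.348 + 4.050 + 18.991 + 2.610 + 2.713 → A₁ = 246.712 sabins.
Target A₂ = 0.161·2170.08/0.68 = 513.798 sabins (V = 2170.08 m³).
ΔA = A₂ − A₁ = 513.798 − 246.712 = 267.1 sabins.

267.1 sabins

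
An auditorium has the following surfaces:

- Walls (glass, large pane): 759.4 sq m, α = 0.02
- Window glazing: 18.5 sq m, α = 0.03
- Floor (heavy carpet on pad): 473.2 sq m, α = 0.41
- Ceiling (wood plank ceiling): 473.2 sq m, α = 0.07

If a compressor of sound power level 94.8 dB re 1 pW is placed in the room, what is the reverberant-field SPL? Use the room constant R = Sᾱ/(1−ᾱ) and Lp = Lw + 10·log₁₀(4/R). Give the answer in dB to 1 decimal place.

76.3 dB

Σ(Sᵢαᵢ) = 759.4·0.02 + 18.5·0.03 + 473.2·0.41 + 473.2·0.07 = 242.879; total area S = 1724.3 sq m.
ᾱ = 0.1409, so room constant R = A/(1−ᾱ) = 282.713 sq m.
Lp = 94.8 + 10·log₁₀(4/282.713) = 94.8 + (-18.49) = 76.3 dB.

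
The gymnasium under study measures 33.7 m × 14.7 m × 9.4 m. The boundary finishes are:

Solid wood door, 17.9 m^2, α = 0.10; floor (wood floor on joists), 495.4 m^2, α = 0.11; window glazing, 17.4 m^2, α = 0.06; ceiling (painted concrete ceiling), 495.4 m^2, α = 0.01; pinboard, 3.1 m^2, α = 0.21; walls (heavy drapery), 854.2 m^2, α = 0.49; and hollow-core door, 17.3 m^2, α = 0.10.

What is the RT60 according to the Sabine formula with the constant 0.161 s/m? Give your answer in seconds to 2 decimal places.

1.55 s

Summing Sᵢαᵢ: 1.790 + 54.494 + 1.044 + 4.954 + 0.651 + 418.558 + 1.730 → A = 483.221 sabins.
Volume V = 33.7 × 14.7 × 9.4 = 4656.666 m³.
Sabine: RT60 = 0.161 × 4656.666 / 483.221 = 1.55 s.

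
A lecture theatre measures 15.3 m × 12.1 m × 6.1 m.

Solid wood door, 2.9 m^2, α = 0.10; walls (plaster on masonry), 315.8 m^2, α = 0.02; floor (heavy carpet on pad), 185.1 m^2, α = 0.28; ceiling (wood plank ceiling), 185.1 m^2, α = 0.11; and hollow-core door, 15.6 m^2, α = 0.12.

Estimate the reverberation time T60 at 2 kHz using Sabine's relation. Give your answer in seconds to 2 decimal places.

Equivalent absorption area: A = 2.9×0.10 + 315.8×0.02 + 185.1×0.28 + 185.1×0.11 + 15.6×0.12 = 80.667 m^2.
Volume V = 15.3 × 12.1 × 6.1 = 1129.293 m³.
RT60 = 0.161 · V / A = 0.161 × 1129.293 / 80.667 = 2.25 s.

2.25 s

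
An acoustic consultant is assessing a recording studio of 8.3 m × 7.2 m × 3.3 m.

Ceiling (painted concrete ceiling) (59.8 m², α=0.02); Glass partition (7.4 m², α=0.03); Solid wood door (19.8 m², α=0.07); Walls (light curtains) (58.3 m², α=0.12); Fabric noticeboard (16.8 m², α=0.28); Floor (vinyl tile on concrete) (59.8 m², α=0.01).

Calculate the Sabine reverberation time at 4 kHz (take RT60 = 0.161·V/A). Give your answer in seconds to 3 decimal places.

2.102 s

Summing Sᵢαᵢ: 1.196 + 0.222 + 1.386 + 6.996 + 4.704 + 0.598 → A = 15.102 sabins.
Volume V = 8.3 × 7.2 × 3.3 = 197.208 m³.
Sabine: RT60 = 0.161 × 197.208 / 15.102 = 2.102 s.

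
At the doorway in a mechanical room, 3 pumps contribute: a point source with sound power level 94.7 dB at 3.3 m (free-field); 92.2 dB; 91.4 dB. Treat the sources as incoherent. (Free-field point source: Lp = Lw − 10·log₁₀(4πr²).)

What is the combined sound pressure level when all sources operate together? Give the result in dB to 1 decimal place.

Source at 3.3 m: Lp = 94.7 − 10·log₁₀(4π·3.3²) = 94.7 − 10·log₁₀(136.848) = 73.3 dB.
Converting to relative power and adding: 10^(73.3/10) + 10^(92.2/10) + 10^(91.4/10) = 3.061e+09.
Combined level = 10 log₁₀(3.061e+09) = 94.9 dB.

94.9 dB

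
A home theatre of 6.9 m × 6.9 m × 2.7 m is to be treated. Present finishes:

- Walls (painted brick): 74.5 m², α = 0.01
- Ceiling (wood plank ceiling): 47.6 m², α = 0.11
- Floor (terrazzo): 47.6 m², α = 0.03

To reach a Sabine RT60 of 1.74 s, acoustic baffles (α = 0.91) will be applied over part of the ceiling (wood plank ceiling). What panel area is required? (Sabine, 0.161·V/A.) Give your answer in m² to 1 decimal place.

5.6

Summing Sᵢαᵢ: 0.745 + 5.236 + 1.428 → A₁ = 7.409 sabins.
V = 128.547 m³. Target absorption A₂ = 0.161 × 128.547 / 1.74 = 11.894 sabins.
Absorption to add: 11.894 − 7.409 = 4.485 sabins.
Net gain per m²: Δα = 0.91 − 0.11 = 0.80.
Panel area = 4.485 / 0.80 = 5.6 m².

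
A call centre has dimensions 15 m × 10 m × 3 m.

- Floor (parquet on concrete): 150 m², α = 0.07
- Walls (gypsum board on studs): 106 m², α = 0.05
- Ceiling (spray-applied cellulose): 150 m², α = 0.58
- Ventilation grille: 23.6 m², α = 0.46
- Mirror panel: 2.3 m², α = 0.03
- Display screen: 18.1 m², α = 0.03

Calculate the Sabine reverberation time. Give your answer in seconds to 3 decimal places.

0.634 sec

A = Σ Sᵢαᵢ = 150*0.07 + 106*0.05 + 150*0.58 + 23.6*0.46 + 2.3*0.03 + 18.1*0.03 = 114.268 sabins.
Room volume: 450 m³.
T = 0.161 V/A = 0.161·450/114.268 = 0.634 s.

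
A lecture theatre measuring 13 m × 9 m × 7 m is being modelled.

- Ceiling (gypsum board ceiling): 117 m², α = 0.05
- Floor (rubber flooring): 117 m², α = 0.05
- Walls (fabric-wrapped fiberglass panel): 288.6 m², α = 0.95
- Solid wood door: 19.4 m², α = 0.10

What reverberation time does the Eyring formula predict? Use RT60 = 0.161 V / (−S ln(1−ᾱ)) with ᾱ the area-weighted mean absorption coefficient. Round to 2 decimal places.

0.32 s

Total surface area S = 117 + 117 + 288.6 + 19.4 = 542.0 m².
Absorption A = 117·0.05 + 117·0.05 + 288.6·0.95 + 19.4·0.10 = 287.810 sabins.
Mean coefficient ᾱ = A/S = 0.5310.
Eyring denominator: −S ln(1−ᾱ) = 410.377.
V = 13 × 9 × 7 = 819 m³.
RT60 = 0.161 × 819 / 410.377 = 0.32 s.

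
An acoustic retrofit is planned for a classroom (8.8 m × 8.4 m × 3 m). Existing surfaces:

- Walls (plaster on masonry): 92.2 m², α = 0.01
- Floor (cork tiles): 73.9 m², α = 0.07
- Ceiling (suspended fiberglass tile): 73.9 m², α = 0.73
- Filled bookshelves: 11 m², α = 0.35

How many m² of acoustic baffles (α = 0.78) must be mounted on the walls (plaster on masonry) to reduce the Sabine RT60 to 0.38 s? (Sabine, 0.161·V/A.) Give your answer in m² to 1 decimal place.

A₁ = Σ Sᵢαᵢ = 92.2×0.01 + 73.9×0.07 + 73.9×0.73 + 11×0.35 = 63.892 sabins.
Required A₂ = 0.161·221.76/0.38 = 93.956 sabins.
Absorption to add: 93.956 − 63.892 = 30.064 sabins.
Net gain per m²: Δα = 0.78 − 0.01 = 0.77.
Area = ΔA/Δα = 30.064/0.77 = 39.0 m².

39.0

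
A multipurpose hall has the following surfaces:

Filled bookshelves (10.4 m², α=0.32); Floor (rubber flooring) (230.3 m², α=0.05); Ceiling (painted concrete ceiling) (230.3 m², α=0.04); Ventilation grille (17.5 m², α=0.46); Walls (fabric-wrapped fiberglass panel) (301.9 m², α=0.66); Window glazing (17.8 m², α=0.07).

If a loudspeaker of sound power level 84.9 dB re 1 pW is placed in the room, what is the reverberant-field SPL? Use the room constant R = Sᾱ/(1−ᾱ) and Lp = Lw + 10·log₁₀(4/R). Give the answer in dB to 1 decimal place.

65.8 dB

Σ(Sᵢαᵢ) = 10.4·0.32 + 230.3·0.05 + 230.3·0.04 + 17.5·0.46 + 301.9·0.66 + 17.8·0.07 = 232.605; total area S = 808.2 m².
ᾱ = 232.605/808.2 = 0.2878; R = Sᾱ/(1−ᾱ) = 232.605/(1−0.2878) = 326.601 m².
Lp = 84.9 + 10·log₁₀(4/326.601) = 84.9 + (-19.12) = 65.8 dB.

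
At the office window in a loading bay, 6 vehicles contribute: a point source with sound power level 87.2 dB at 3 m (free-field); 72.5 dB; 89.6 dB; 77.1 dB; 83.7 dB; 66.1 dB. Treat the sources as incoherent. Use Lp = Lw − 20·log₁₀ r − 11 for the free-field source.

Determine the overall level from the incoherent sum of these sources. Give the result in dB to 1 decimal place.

Source at 3 m: Lp = 87.2 − 20·log₁₀(3) − 11 = 66.7 dB.
Sum in the linear (power) domain: Σ 10^(Lᵢ/10) = 10^(66.7/10) + 10^(72.5/10) + 10^(89.6/10) + 10^(77.1/10) + 10^(83.7/10) + 10^(66.1/10) = 1.224e+09.
Back to dB: 10·log₁₀ Σ = 90.9 dB.

90.9 dB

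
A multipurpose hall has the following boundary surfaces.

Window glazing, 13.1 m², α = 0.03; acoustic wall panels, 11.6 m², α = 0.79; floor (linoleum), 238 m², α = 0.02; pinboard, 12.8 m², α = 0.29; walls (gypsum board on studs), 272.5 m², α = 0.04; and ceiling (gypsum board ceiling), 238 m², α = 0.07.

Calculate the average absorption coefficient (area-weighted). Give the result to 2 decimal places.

0.06

Total surface area S = 786.0 m².
Weighted sum Σ Sα = 45.589.
ᾱ = A/S = 0.06.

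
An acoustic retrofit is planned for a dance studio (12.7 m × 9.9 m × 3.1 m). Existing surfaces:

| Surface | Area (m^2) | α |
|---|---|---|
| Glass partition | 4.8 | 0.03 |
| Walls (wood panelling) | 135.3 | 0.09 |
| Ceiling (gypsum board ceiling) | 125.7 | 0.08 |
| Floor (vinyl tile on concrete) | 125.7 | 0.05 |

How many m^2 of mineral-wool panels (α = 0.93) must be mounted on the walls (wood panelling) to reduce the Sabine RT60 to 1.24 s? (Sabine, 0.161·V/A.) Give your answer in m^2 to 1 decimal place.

Summing Sᵢαᵢ: 0.144 + 12.177 + 10.056 + 6.285 → A₁ = 28.662 sabins.
Required A₂ = 0.161·389.763/1.24 = 50.606 sabins.
ΔA needed = 50.606 − 28.662 = 21.944 sabins.
Net gain per m^2: Δα = 0.93 − 0.09 = 0.84.
Area = ΔA/Δα = 21.944/0.84 = 26.1 m^2.

26.1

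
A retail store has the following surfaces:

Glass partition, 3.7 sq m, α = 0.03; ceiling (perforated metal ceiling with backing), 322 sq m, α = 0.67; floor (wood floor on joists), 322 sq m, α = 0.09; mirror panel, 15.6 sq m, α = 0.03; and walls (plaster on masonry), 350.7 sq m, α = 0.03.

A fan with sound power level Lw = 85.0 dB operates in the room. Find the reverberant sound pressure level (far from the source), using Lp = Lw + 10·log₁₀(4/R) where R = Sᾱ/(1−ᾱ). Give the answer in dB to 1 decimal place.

A = 255.820 sabins; S = 1014.0 sq m.
ᾱ = 0.2523, so room constant R = A/(1−ᾱ) = 342.143 sq m.
Lp = 85.0 + 10·log₁₀(4/342.143) = 85.0 + (-19.32) = 65.7 dB.

65.7 dB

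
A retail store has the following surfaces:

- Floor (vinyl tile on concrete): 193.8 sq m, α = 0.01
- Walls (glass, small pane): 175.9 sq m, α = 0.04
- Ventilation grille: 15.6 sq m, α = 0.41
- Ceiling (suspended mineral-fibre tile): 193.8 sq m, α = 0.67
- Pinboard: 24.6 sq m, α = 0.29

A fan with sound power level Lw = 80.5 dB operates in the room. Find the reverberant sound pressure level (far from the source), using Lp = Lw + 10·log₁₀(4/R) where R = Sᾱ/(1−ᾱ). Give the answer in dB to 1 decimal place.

63.4 dB

Σ(Sᵢαᵢ) = 193.8·0.01 + 175.9·0.04 + 15.6·0.41 + 193.8·0.67 + 24.6·0.29 = 152.350; total area S = 603.7 sq m.
ᾱ = 0.2524, so room constant R = A/(1−ᾱ) = 203.785 sq m.
Lp = 80.5 + 10·log₁₀(4/203.785) = 80.5 + (-17.07) = 63.4 dB.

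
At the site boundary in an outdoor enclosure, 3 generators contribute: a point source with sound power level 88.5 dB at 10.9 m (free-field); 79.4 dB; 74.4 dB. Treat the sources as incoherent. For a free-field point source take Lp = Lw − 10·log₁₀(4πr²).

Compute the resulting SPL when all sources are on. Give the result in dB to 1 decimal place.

Source at 10.9 m: Lp = 88.5 − 10·log₁₀(4π·10.9²) = 88.5 − 10·log₁₀(1493.010) = 56.8 dB.
Converting to relative power and adding: 10^(56.8/10) + 10^(79.4/10) + 10^(74.4/10) = 1.151e+08.
Back to dB: 10·log₁₀ Σ = 80.6 dB.

80.6 dB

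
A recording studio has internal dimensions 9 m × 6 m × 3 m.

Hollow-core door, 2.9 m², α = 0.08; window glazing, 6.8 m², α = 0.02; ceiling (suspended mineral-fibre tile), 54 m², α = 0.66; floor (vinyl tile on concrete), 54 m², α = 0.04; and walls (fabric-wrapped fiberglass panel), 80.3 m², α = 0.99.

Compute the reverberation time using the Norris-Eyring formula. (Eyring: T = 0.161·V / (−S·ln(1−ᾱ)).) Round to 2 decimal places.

Total surface area S = 2.9 + 6.8 + 54 + 54 + 80.3 = 198.0 m².
Absorption A = 2.9·0.08 + 6.8·0.02 + 54·0.66 + 54·0.04 + 80.3·0.99 = 117.665 sabins.
ᾱ = 117.665 / 198.0 = 0.5943.
−S·ln(1−ᾱ) = −198.0 × ln(1 − 0.5943) = 178.624.
V = 9 × 6 × 3 = 162 m³.
T = 0.161·V/[−S·ln(1−ᾱ)] = 0.161·162/178.624 = 0.15 s.

0.15 sec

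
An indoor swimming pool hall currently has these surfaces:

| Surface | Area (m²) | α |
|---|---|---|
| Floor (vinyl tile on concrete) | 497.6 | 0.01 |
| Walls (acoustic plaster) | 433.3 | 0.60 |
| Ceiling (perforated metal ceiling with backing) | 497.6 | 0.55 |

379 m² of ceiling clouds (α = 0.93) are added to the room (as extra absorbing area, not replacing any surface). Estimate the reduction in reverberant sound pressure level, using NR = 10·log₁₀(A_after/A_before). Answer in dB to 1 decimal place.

2.2 dB

Summing Sᵢαᵢ: 4.976 + 259.980 + 273.680 → A_before = 538.636 sabins.
Added absorption = 379 × 0.93 = 352.470 sabins.
New total A_after = 891.106 sabins.
Reduction = 10 log₁₀(A_after/A_before) = 10 log₁₀(1.6544) = 2.2 dB.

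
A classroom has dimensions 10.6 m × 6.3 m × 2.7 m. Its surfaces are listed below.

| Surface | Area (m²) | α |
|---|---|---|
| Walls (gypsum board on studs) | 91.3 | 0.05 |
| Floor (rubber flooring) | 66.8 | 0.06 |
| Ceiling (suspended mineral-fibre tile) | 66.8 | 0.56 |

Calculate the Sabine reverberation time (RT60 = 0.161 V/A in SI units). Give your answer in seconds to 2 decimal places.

A = Σ Sᵢαᵢ = 91.3*0.05 + 66.8*0.06 + 66.8*0.56 = 45.981 sabins.
Room volume: 180.306 m³.
Sabine: RT60 = 0.161 × 180.306 / 45.981 = 0.63 s.

0.63 s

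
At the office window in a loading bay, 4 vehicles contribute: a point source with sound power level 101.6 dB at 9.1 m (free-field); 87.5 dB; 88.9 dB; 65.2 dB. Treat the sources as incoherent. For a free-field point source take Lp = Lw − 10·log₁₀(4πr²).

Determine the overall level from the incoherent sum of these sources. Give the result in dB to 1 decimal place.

91.3 dB

Source at 9.1 m: Lp = 101.6 − 10·log₁₀(4π·9.1²) = 101.6 − 10·log₁₀(1040.621) = 71.4 dB.
Converting to relative power and adding: 10^(71.4/10) + 10^(87.5/10) + 10^(88.9/10) + 10^(65.2/10) = 1.356e+09.
Combined level = 10 log₁₀(1.356e+09) = 91.3 dB.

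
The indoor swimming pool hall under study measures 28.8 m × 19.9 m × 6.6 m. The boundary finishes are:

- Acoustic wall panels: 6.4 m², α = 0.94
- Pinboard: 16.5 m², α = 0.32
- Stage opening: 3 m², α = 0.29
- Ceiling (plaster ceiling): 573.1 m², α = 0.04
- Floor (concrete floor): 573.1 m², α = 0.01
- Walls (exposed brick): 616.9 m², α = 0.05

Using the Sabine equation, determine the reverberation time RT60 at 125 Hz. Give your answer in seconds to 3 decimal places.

Equivalent absorption area: A = 6.4·0.94 + 16.5·0.32 + 3·0.29 + 573.1·0.04 + 573.1·0.01 + 616.9·0.05 = 71.666 m².
Volume V = 28.8 × 19.9 × 6.6 = 3782.592 m³.
Sabine: RT60 = 0.161 × 3782.592 / 71.666 = 8.498 s.

8.498 seconds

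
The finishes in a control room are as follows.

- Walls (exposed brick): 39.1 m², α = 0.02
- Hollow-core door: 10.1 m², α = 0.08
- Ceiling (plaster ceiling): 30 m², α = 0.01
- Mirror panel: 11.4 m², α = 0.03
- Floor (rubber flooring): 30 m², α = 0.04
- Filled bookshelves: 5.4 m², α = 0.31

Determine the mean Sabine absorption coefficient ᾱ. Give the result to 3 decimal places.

S = Σ Sᵢ = 39.1 + 10.1 + 30 + 11.4 + 30 + 5.4 = 126.0 m².
Weighted sum Σ Sα = 5.106.
ᾱ = 5.106 / 126.0 = 0.041.

0.041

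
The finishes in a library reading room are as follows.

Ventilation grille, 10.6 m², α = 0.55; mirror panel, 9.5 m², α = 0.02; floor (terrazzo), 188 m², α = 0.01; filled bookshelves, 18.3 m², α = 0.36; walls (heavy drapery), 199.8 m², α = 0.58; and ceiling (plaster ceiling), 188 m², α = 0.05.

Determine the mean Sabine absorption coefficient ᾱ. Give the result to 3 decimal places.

Total surface area S = 614.2 m².
A = 10.6·0.55 + 9.5·0.02 + 188·0.01 + 18.3·0.36 + 199.8·0.58 + 188·0.05 = 139.772 sabins.
ᾱ = A/S = 0.228.

0.228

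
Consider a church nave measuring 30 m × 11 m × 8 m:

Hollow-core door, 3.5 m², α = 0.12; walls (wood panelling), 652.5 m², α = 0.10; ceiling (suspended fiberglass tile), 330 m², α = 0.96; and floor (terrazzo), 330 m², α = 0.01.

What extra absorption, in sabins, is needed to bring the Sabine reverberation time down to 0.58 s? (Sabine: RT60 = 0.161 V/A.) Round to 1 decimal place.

Equivalent absorption area: A₁ = 3.5·0.12 + 652.5·0.10 + 330·0.96 + 330·0.01 = 385.770 m².
For T = 0.58 s, need A₂ = 0.161·V/T = 0.161·2640/0.58 = 732.828 sabins.
ΔA = A₂ − A₁ = 732.828 − 385.770 = 347.1 sabins.

347.1 sabins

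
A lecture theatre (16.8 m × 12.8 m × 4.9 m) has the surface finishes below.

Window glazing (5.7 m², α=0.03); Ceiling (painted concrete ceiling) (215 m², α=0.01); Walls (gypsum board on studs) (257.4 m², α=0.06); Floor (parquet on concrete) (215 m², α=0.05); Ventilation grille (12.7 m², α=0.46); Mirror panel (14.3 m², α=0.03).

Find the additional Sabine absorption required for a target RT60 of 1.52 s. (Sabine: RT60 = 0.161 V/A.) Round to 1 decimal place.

A₁ = Σ Sᵢαᵢ = 5.7·0.03 + 215·0.01 + 257.4·0.06 + 215·0.05 + 12.7·0.46 + 14.3·0.03 = 34.786 sabins.
V = 1053.696 m³. Required absorption A₂ = 0.161 × 1053.696 / 1.52 = 111.609 sabins.
Shortfall: 111.609 − 34.786 = 76.8 sabins.

76.8 sabins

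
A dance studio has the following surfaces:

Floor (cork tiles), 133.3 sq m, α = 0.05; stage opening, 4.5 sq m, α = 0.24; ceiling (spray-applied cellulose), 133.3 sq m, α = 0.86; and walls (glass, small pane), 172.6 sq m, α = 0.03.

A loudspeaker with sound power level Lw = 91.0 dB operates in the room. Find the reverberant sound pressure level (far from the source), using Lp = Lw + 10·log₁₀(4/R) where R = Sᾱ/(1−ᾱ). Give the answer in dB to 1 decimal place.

Σ(Sᵢαᵢ) = 133.3×0.05 + 4.5×0.24 + 133.3×0.86 + 172.6×0.03 = 127.561; total area S = 443.7 sq m.
ᾱ = 127.561/443.7 = 0.2875; R = Sᾱ/(1−ᾱ) = 127.561/(1−0.2875) = 179.033 sq m.
Lp = Lw + 10 log₁₀(4/R) = 91.0 -16.51 = 74.5 dB.

74.5 dB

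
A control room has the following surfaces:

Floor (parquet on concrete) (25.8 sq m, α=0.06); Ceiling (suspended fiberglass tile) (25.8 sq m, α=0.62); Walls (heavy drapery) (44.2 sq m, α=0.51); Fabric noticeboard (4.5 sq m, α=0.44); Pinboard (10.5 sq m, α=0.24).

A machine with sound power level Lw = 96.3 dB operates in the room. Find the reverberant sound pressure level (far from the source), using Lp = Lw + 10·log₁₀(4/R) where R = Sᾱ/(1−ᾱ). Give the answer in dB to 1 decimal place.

Σ(Sᵢαᵢ) = 25.8×0.06 + 25.8×0.62 + 44.2×0.51 + 4.5×0.44 + 10.5×0.24 = 44.586; total area S = 110.8 sq m.
ᾱ = 0.4024, so room constant R = A/(1−ᾱ) = 74.608 sq m.
Lp = 96.3 + 10·log₁₀(4/74.608) = 96.3 + (-12.71) = 83.6 dB.

83.6 dB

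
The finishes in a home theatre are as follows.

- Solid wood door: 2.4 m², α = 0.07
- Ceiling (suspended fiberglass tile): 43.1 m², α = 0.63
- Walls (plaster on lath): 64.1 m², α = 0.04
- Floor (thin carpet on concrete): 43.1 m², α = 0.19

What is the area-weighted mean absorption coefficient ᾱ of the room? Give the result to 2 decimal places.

0.25

S = Σ Sᵢ = 2.4 + 43.1 + 64.1 + 43.1 = 152.7 m².
Σ(Sᵢαᵢ) = 2.4*0.07 + 43.1*0.63 + 64.1*0.04 + 43.1*0.19 = 38.074.
ᾱ = 38.074 / 152.7 = 0.25.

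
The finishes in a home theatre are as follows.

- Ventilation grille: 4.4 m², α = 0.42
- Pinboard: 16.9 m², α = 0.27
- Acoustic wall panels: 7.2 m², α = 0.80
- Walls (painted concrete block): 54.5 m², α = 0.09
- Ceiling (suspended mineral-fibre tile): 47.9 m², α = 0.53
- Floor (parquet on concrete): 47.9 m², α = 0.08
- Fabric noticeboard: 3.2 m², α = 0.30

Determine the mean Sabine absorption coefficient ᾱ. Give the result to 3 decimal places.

Total surface area S = 182.0 m².
A = 4.4·0.42 + 16.9·0.27 + 7.2·0.80 + 54.5·0.09 + 47.9·0.53 + 47.9·0.08 + 3.2·0.30 = 47.255 sabins.
ᾱ = 47.255 / 182.0 = 0.260.

0.260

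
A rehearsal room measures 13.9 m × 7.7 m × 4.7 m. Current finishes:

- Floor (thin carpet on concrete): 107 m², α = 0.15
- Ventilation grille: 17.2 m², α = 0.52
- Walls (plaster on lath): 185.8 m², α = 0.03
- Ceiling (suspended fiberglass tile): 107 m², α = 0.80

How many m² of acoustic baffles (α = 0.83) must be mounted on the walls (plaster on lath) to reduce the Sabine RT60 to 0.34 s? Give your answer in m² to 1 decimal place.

A₁ = Σ Sᵢαᵢ = 107×0.15 + 17.2×0.52 + 185.8×0.03 + 107×0.80 = 116.168 sabins.
V = 503.041 m³. Target absorption A₂ = 0.161 × 503.041 / 0.34 = 238.205 sabins.
ΔA needed = 238.205 − 116.168 = 122.037 sabins.
Net gain per m²: Δα = 0.83 − 0.03 = 0.80.
Panel area = 122.037 / 0.80 = 152.5 m².

152.5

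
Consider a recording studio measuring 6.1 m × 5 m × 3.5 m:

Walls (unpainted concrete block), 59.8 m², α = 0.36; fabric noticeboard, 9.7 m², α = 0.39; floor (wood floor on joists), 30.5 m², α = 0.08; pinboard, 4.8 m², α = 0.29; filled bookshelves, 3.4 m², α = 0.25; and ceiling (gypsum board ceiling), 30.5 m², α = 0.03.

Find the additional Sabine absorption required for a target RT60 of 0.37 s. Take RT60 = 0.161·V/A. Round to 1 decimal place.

15.5 sabins

Summing Sᵢαᵢ: 21.528 + 3.783 + 2.440 + 1.392 + 0.850 + 0.915 → A₁ = 30.908 sabins.
For T = 0.37 s, need A₂ = 0.161·V/T = 0.161·106.75/0.37 = 46.451 sabins.
ΔA = A₂ − A₁ = 46.451 − 30.908 = 15.5 sabins.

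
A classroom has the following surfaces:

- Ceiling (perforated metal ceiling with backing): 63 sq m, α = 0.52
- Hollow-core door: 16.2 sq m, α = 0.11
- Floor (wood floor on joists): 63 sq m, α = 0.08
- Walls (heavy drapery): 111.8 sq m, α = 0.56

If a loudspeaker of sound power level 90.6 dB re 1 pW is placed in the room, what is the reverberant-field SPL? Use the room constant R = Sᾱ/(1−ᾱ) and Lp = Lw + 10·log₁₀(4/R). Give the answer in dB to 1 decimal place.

A = 102.190 sabins; S = 254.0 sq m.
ᾱ = 0.4023, so room constant R = A/(1−ᾱ) = 170.972 sq m.
Lp = Lw + 10 log₁₀(4/R) = 90.6 -16.31 = 74.3 dB.

74.3 dB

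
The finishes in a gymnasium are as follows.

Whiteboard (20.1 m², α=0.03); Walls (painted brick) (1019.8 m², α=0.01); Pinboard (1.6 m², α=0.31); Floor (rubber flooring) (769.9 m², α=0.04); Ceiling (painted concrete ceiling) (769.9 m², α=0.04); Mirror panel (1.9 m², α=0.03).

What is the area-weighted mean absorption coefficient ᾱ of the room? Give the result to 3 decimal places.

0.028

Total surface area S = 2583.2 m².
Weighted sum Σ Sα = 72.946.
ᾱ = 72.946 / 2583.2 = 0.028.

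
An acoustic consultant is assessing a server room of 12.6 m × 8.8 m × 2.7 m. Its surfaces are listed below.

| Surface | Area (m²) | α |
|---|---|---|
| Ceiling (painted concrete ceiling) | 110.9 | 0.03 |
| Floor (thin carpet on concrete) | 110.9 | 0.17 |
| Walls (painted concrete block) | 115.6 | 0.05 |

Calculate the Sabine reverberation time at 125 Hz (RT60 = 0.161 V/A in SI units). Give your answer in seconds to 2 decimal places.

Equivalent absorption area: A = 110.9×0.03 + 110.9×0.17 + 115.6×0.05 = 27.960 m².
Room volume: 299.376 m³.
T = 0.161 V/A = 0.161·299.376/27.960 = 1.72 s.

1.72 s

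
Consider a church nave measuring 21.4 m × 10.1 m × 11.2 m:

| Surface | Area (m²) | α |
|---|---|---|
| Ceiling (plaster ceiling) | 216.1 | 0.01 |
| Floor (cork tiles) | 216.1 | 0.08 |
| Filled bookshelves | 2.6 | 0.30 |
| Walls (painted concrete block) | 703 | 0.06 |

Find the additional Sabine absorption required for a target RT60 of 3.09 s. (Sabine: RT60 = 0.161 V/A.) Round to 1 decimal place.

Equivalent absorption area: A₁ = 216.1·0.01 + 216.1·0.08 + 2.6·0.30 + 703·0.06 = 62.409 m².
V = 2420.768 m³. Required absorption A₂ = 0.161 × 2420.768 / 3.09 = 126.131 sabins.
Shortfall: 126.131 − 62.409 = 63.7 sabins.

63.7 sabins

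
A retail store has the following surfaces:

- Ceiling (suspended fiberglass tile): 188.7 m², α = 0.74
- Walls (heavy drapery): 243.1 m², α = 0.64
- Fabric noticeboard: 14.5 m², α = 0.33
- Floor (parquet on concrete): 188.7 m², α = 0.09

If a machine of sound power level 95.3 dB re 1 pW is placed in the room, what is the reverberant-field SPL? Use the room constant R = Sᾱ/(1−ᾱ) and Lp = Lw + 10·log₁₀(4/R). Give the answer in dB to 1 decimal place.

73.3 dB

Σ(Sᵢαᵢ) = 188.7×0.74 + 243.1×0.64 + 14.5×0.33 + 188.7×0.09 = 316.990; total area S = 635.0 m².
ᾱ = 316.990/635.0 = 0.4992; R = Sᾱ/(1−ᾱ) = 316.990/(1−0.4992) = 632.967 m².
Lp = Lw + 10 log₁₀(4/R) = 95.3 -21.99 = 73.3 dB.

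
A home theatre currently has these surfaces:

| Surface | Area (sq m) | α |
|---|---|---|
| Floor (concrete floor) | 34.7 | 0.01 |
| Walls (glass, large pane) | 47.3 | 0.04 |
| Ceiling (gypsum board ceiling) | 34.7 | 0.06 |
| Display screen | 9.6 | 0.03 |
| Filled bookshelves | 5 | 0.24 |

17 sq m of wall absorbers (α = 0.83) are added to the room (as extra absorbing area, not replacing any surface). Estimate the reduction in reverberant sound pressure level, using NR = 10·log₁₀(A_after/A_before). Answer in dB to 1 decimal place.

5.4 dB

Total absorption A_before = 34.7·0.01 + 47.3·0.04 + 34.7·0.06 + 9.6·0.03 + 5·0.24
  = 0.347 + 1.892 + 2.082 + 0.288 + 1.200 = 5.809 sq m sabins.
Added absorption = 17 × 0.83 = 14.110 sabins.
New total A_after = 19.919 sabins.
Reduction = 10 log₁₀(A_after/A_before) = 10 log₁₀(3.4290) = 5.4 dB.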